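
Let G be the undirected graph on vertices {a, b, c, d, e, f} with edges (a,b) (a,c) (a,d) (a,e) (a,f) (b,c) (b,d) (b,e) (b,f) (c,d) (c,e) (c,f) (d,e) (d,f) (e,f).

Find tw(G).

5

A width-5 tree decomposition is:
Bags: B1 = {a, b, c, d, e, f}
Tree: (single bag)
A single bag containing all 6 vertices is trivially a valid decomposition of width 5. Conversely, {a, b, c, d, e, f} is a clique of size 6, and the vertices of any clique must share a bag in every tree decomposition; so some bag has ≥ 6 vertices and tw(G) ≥ 5. Hence tw(G) = 5 exactly.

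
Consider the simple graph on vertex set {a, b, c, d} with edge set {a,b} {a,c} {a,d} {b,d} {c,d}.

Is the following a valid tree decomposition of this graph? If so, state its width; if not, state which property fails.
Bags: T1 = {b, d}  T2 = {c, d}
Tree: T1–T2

A tree decomposition must satisfy three properties: every vertex lies in some bag; for every edge, both endpoints lie together in some bag; and for every vertex, the bags containing it form a connected subtree. Here vertex a appears in no bag, so the decomposition is invalid.

No — vertex a appears in no bag.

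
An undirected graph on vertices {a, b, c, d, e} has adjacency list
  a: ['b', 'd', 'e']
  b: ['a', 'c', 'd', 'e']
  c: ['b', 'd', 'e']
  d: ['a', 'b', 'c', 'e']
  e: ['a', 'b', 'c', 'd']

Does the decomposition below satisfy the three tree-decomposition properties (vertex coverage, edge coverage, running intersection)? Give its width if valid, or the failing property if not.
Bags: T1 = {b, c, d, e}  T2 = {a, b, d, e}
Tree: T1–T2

Every vertex of G appears in some bag (union = {a, b, c, d, e}); every edge is covered by a bag; and for each vertex v the set of bags containing v is connected in the bag tree. The decomposition is therefore valid. The largest bag has 4 vertices, so the width is 3.

Yes; width 3.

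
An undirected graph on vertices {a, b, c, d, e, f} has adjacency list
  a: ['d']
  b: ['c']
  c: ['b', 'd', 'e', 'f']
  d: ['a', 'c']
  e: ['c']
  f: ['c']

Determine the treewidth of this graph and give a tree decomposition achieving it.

Each bag holds 2 vertices, so the decomposition has width 1, which upper-bounds the treewidth. Since G has at least one edge (e.g. f–c), it is not an edgeless graph, so tw(G) ≥ 1. Therefore the treewidth is 1.

Treewidth 1.
One optimal decomposition is:
Bags: B1 = {c, f}  B2 = {b, c}  B3 = {c, d}  B4 = {a, d}  B5 = {c, e}
Tree: B1–B2, B1–B3, B3–B4, B1–B5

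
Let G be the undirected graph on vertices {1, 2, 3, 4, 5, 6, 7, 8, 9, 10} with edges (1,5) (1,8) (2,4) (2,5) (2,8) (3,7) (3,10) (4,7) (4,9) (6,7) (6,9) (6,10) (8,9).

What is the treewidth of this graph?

A width-2 tree decomposition is:
Bags: B1 = {3, 6, 10}  B2 = {3, 6, 7}  B3 = {6, 7, 9}  B4 = {4, 7, 9}  B5 = {4, 8, 9}  B6 = {2, 4, 8}  B7 = {1, 2, 8}  B8 = {1, 2, 5}
Tree: B1–B2, B2–B3, B3–B4, B4–B5, B5–B6, B6–B7, B7–B8
Every bag has size at most 3, so the width is 3 − 1 = 2 and tw(G) ≤ 2. Since 10–3–7–6–10 is a cycle in G, G is not acyclic. Forests are exactly the graphs of treewidth ≤ 1, so tw(G) ≥ 2. Combining the bounds, tw(G) = 2.

2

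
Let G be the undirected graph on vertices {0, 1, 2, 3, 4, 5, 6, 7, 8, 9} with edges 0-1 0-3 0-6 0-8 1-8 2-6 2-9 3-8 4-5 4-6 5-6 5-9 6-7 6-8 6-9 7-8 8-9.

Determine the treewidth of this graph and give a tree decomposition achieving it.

Treewidth 2.
Bags: B1 = {6, 8, 9}  B2 = {0, 6, 8}  B3 = {6, 7, 8}  B4 = {0, 1, 8}  B5 = {5, 6, 9}  B6 = {0, 3, 8}  B7 = {2, 6, 9}  B8 = {4, 5, 6}
Tree: B1–B2, B2–B3, B2–B4, B1–B5, B4–B6, B1–B7, B5–B8

Every bag has size at most 3, so the width is 3 − 1 = 2 and tw(G) ≤ 2. On the other hand G contains the 3-clique {0, 1, 8}. A clique must lie in a single bag of any decomposition, so no decomposition can have width below 2. Therefore the treewidth is 2.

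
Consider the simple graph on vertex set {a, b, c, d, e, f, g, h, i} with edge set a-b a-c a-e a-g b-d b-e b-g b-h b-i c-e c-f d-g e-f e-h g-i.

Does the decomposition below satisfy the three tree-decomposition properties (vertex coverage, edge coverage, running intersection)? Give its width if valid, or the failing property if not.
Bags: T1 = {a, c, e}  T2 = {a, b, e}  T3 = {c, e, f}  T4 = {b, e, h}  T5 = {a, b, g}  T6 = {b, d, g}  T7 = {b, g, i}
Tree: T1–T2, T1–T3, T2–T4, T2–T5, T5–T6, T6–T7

Vertex coverage: the bags together contain {a, b, c, d, e, f, g, h, i}, the full vertex set. Edge coverage: each edge of G has both endpoints in at least one bag. Running intersection: for every vertex, the bags containing it form a connected subtree. All three properties hold, so this is a valid tree decomposition of width max|bag| − 1 = 2, and hence tw(G) ≤ 2.

Yes; width 2.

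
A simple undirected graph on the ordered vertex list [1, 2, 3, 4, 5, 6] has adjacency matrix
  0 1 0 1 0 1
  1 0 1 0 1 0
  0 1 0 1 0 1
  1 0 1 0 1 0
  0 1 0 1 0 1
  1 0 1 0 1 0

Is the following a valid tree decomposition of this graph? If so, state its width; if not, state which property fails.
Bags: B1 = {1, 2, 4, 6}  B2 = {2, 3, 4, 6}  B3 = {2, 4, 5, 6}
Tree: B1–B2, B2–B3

Yes; width 3.

Vertex coverage: the bags together contain {1, 2, 3, 4, 5, 6}, the full vertex set. Edge coverage: each edge of G has both endpoints in at least one bag. Running intersection: for every vertex, the bags containing it form a connected subtree. All three properties hold, so this is a valid tree decomposition of width max|bag| − 1 = 3, and hence tw(G) ≤ 3.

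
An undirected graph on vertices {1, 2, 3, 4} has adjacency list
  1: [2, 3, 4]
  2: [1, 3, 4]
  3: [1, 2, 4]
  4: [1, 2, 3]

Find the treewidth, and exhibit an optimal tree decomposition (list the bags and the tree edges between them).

With just one bag of size 4, the width is 4 − 1 = 3, so tw(G) ≤ 3. Conversely, {1, 2, 3, 4} is a clique of size 4, and the vertices of any clique must share a bag in every tree decomposition; so some bag has ≥ 4 vertices and tw(G) ≥ 3. Combining the bounds, tw(G) = 3.

Treewidth 3.
One optimal decomposition is:
Bags: B1 = {1, 2, 3, 4}
Tree: (single bag)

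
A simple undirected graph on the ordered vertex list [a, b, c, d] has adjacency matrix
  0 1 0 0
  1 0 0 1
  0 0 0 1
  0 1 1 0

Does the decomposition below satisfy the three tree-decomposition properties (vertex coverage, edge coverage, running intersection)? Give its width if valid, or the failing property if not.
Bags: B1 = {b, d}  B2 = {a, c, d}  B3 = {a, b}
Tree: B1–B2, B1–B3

A tree decomposition must satisfy three properties: every vertex lies in some bag; for every edge, both endpoints lie together in some bag; and for every vertex, the bags containing it form a connected subtree. Here bags containing vertex a are not connected in the tree, so the decomposition is invalid.

No — bags containing vertex a are not connected in the tree.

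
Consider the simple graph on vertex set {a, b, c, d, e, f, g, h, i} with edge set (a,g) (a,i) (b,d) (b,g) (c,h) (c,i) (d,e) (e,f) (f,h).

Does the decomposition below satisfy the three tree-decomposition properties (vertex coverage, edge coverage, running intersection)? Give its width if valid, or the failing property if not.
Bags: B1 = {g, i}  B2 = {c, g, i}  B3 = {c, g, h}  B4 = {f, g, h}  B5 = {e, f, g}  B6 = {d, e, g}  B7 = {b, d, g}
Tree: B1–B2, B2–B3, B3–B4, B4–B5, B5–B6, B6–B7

A tree decomposition must satisfy three properties: every vertex lies in some bag; for every edge, both endpoints lie together in some bag; and for every vertex, the bags containing it form a connected subtree. Here vertex a appears in no bag, so the decomposition is invalid.

No — vertex a appears in no bag.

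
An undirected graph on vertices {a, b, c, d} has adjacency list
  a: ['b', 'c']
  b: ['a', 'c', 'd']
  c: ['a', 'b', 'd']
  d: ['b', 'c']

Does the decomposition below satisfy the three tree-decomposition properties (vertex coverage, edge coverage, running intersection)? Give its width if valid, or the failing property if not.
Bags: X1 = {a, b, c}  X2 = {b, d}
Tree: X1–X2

No — edge (c,d) lies in no bag.

A tree decomposition must satisfy three properties: every vertex lies in some bag; for every edge, both endpoints lie together in some bag; and for every vertex, the bags containing it form a connected subtree. Here edge (c,d) lies in no bag, so the decomposition is invalid.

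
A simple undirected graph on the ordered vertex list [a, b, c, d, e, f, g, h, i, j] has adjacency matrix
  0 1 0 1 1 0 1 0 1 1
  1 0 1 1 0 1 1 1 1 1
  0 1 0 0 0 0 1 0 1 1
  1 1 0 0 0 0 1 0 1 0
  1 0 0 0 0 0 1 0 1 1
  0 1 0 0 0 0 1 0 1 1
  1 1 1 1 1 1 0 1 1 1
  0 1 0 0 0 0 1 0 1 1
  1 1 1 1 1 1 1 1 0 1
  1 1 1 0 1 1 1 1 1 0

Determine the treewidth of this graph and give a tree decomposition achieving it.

Treewidth 4.
One optimal decomposition is:
Bags: B1 = {a, b, g, i, j}  B2 = {b, c, g, i, j}  B3 = {a, b, d, g, i}  B4 = {a, e, g, i, j}  B5 = {b, f, g, i, j}  B6 = {b, g, h, i, j}
Tree: B1–B2, B1–B3, B1–B4, B1–B5, B1–B6

Every bag has size at most 5, so the width is 5 − 1 = 4 and tw(G) ≤ 4. For the lower bound, the 5 vertices {a, e, g, i, j} are pairwise adjacent, and any tree decomposition puts a clique entirely inside one bag — forcing width ≥ 4. The upper and lower bounds meet at 4, so that is the treewidth.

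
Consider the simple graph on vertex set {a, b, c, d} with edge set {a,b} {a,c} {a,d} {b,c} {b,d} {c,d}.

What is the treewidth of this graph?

A width-3 tree decomposition is:
Bags: B1 = {a, b, c, d}
Tree: (single bag)
A single bag containing all 4 vertices is trivially a valid decomposition of width 3. On the other hand G contains the 4-clique {a, b, c, d}. A clique must lie in a single bag of any decomposition, so no decomposition can have width below 3. Hence tw(G) = 3 exactly.

3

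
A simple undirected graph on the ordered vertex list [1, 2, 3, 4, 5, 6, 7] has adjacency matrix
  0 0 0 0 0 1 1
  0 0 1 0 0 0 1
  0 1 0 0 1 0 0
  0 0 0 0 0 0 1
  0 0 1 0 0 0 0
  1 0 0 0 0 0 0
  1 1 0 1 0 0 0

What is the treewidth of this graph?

1

A width-1 tree decomposition is:
Bags: B1 = {2, 3}  B2 = {2, 7}  B3 = {1, 7}  B4 = {3, 5}  B5 = {1, 6}  B6 = {4, 7}
Tree: B1–B2, B2–B3, B1–B4, B3–B5, B3–B6
Every bag has size at most 2, so the width is 2 − 1 = 1 and tw(G) ≤ 1. Any graph with an edge has treewidth ≥ 1, and G has the edge 3–2. Therefore the treewidth is 1.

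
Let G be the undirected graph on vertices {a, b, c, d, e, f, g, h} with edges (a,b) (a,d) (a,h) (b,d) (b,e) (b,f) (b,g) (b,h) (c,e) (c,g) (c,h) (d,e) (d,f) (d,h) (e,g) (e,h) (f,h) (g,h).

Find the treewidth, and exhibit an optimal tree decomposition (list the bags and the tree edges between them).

Treewidth 3.
Bags: B1 = {c, e, g, h}  B2 = {b, e, g, h}  B3 = {b, d, e, h}  B4 = {a, b, d, h}  B5 = {b, d, f, h}
Tree: B1–B2, B2–B3, B3–B4, B3–B5

Every bag has size at most 4, so the width is 4 − 1 = 3 and tw(G) ≤ 3. For the lower bound, the 4 vertices {c, e, g, h} are pairwise adjacent, and any tree decomposition puts a clique entirely inside one bag — forcing width ≥ 3. Combining the bounds, tw(G) = 3.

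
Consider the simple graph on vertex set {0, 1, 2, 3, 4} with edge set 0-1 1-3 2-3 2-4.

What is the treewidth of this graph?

A width-1 tree decomposition is:
Bags: B1 = {2, 4}  B2 = {2, 3}  B3 = {1, 3}  B4 = {0, 1}
Tree: B1–B2, B2–B3, B3–B4
The largest bag has 2 vertices, giving width 1; this decomposition certifies tw(G) ≤ 1. Since G has at least one edge (e.g. 4–2), it is not an edgeless graph, so tw(G) ≥ 1. Therefore the treewidth is 1.

1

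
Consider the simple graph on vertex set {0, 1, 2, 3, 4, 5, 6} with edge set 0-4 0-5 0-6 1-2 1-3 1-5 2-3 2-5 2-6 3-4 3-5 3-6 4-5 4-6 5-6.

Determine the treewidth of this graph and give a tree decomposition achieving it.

Treewidth 3.
Bags: B1 = {2, 3, 5, 6}  B2 = {1, 2, 3, 5}  B3 = {3, 4, 5, 6}  B4 = {0, 4, 5, 6}
Tree: B1–B2, B1–B3, B3–B4

Every bag has size at most 4, so the width is 4 − 1 = 3 and tw(G) ≤ 3. For the lower bound, the 4 vertices {0, 4, 5, 6} are pairwise adjacent, and any tree decomposition puts a clique entirely inside one bag — forcing width ≥ 3. Combining the bounds, tw(G) = 3.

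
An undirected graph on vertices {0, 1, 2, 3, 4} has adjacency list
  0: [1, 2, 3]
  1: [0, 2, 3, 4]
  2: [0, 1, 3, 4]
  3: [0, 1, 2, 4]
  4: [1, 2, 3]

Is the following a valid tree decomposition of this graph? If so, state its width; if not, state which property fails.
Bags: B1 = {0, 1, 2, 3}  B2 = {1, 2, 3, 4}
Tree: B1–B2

Vertex coverage: the bags together contain {0, 1, 2, 3, 4}, the full vertex set. Edge coverage: each edge of G has both endpoints in at least one bag. Running intersection: for every vertex, the bags containing it form a connected subtree. All three properties hold, so this is a valid tree decomposition of width max|bag| − 1 = 3, and hence tw(G) ≤ 3.

Yes; width 3.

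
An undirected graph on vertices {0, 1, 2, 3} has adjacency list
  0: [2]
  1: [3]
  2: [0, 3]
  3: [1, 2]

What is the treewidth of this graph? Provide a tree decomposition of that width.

Every bag has size at most 2, so the width is 2 − 1 = 1 and tw(G) ≤ 1. G has an edge, so its treewidth is at least 1. Hence tw(G) = 1 exactly.

Treewidth 1.
One optimal decomposition is:
Bags: B1 = {1, 3}  B2 = {2, 3}  B3 = {0, 2}
Tree: B1–B2, B2–B3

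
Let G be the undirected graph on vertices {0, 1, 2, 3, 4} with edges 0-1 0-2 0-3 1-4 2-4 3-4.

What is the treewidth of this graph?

2

A width-2 tree decomposition is:
Bags: B1 = {0, 2, 4}  B2 = {0, 3, 4}  B3 = {0, 1, 4}
Tree: B1–B2, B2–B3
Each bag holds 3 vertices, so the decomposition has width 2, which upper-bounds the treewidth. For the lower bound, G contains the cycle 0–2–4–3–0, so G is not a forest; only forests have treewidth ≤ 1, hence tw(G) ≥ 2. The upper and lower bounds meet at 2, so that is the treewidth.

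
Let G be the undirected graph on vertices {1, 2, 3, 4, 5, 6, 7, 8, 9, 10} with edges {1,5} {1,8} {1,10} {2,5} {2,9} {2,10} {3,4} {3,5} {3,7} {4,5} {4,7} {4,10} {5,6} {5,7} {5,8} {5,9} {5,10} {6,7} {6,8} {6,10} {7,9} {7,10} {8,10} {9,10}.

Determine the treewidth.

A width-3 tree decomposition is:
Bags: B1 = {2, 5, 9, 10}  B2 = {5, 7, 9, 10}  B3 = {5, 6, 7, 10}  B4 = {4, 5, 7, 10}  B5 = {3, 4, 5, 7}  B6 = {5, 6, 8, 10}  B7 = {1, 5, 8, 10}
Tree: B1–B2, B2–B3, B3–B4, B4–B5, B3–B6, B6–B7
Every bag has size at most 4, so the width is 4 − 1 = 3 and tw(G) ≤ 3. Conversely, {1, 5, 8, 10} is a clique of size 4, and the vertices of any clique must share a bag in every tree decomposition; so some bag has ≥ 4 vertices and tw(G) ≥ 3. Combining the bounds, tw(G) = 3.

3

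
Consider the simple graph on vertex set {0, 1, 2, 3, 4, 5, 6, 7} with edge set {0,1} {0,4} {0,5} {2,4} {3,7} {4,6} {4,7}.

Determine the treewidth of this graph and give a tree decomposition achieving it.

Treewidth 1.
One such decomposition:
Bags: B1 = {3, 7}  B2 = {4, 7}  B3 = {0, 4}  B4 = {0, 5}  B5 = {4, 6}  B6 = {2, 4}  B7 = {0, 1}
Tree: B1–B2, B2–B3, B3–B4, B2–B5, B2–B6, B3–B7

Each bag holds 2 vertices, so the decomposition has width 1, which upper-bounds the treewidth. Since G has at least one edge (e.g. 3–7), it is not an edgeless graph, so tw(G) ≥ 1. Therefore the treewidth is 1.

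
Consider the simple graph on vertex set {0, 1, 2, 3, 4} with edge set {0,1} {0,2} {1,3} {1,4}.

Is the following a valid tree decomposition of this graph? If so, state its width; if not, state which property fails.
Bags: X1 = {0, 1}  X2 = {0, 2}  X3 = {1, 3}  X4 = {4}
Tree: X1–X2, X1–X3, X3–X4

A tree decomposition must satisfy three properties: every vertex lies in some bag; for every edge, both endpoints lie together in some bag; and for every vertex, the bags containing it form a connected subtree. Here edge (1,4) lies in no bag, so the decomposition is invalid.

No — edge (1,4) lies in no bag.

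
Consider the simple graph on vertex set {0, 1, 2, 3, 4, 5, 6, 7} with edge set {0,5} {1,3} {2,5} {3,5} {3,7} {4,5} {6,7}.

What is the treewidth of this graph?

1

A width-1 tree decomposition is:
Bags: B1 = {1, 3}  B2 = {3, 5}  B3 = {3, 7}  B4 = {2, 5}  B5 = {6, 7}  B6 = {0, 5}  B7 = {4, 5}
Tree: B1–B2, B1–B3, B2–B4, B3–B5, B2–B6, B4–B7
The largest bag has 2 vertices, giving width 1; this decomposition certifies tw(G) ≤ 1. Since G has at least one edge (e.g. 1–3), it is not an edgeless graph, so tw(G) ≥ 1. Combining the bounds, tw(G) = 1.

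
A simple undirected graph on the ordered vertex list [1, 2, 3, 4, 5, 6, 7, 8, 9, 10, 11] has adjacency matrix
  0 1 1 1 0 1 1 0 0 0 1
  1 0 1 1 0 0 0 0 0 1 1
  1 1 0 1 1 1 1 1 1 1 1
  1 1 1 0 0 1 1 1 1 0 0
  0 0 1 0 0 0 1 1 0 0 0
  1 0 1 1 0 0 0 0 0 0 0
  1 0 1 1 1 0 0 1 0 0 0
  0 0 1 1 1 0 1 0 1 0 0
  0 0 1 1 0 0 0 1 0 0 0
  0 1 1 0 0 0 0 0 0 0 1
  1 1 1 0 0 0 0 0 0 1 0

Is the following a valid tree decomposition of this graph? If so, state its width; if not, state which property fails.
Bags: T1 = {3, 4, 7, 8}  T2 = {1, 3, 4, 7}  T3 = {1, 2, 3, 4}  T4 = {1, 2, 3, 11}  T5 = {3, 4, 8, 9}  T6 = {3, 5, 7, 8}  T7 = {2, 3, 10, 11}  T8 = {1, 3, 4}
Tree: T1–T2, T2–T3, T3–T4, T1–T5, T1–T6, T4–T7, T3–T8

A tree decomposition must satisfy three properties: every vertex lies in some bag; for every edge, both endpoints lie together in some bag; and for every vertex, the bags containing it form a connected subtree. Here vertex 6 appears in no bag, so the decomposition is invalid.

No — vertex 6 appears in no bag.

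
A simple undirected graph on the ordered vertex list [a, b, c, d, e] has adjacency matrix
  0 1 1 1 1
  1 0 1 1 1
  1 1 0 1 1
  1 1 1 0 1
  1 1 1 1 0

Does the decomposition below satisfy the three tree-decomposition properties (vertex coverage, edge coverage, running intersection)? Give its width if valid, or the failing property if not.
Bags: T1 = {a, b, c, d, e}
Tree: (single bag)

Yes; width 4.

Every vertex of G appears in some bag (union = {a, b, c, d, e}); every edge is covered by a bag; and for each vertex v the set of bags containing v is connected in the bag tree. The decomposition is therefore valid. The largest bag has 5 vertices, so the width is 4.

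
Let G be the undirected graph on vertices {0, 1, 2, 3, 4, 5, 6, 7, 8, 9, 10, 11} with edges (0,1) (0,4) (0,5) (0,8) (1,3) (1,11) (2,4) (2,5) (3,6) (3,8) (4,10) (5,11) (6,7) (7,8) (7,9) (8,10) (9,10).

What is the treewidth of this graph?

3

A width-3 tree decomposition is:
Bags: B1 = {1, 2, 5, 11}  B2 = {0, 1, 2, 5}  B3 = {0, 1, 2, 4}  B4 = {0, 1, 3, 4}  B5 = {0, 3, 4, 8}  B6 = {3, 4, 8, 10}  B7 = {3, 6, 8, 10}  B8 = {6, 7, 8, 10}  B9 = {6, 7, 9, 10}
Tree: B1–B2, B2–B3, B3–B4, B4–B5, B5–B6, B6–B7, B7–B8, B8–B9
Every bag has size at most 4, so the width is 4 − 1 = 3 and tw(G) ≤ 3. For the lower bound: the 4 vertex sets {2,5,11}, {1}, {0}, {3,4,8,10} are disjoint, each induces a connected subgraph, and every pair is joined by at least one edge of G. Contracting each set to a single vertex therefore yields K_{4} as a minor, and since treewidth is minor-monotone, tw(G) ≥ tw(K_{4}) = 3. Combining the bounds, tw(G) = 3.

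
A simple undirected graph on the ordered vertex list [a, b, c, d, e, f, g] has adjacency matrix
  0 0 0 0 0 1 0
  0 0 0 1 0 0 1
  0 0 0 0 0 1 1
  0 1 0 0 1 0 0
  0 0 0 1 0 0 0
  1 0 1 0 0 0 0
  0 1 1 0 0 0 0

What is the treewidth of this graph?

A width-1 tree decomposition is:
Bags: B1 = {a, f}  B2 = {c, f}  B3 = {c, g}  B4 = {b, g}  B5 = {b, d}  B6 = {d, e}
Tree: B1–B2, B2–B3, B3–B4, B4–B5, B5–B6
Every bag has size at most 2, so the width is 2 − 1 = 1 and tw(G) ≤ 1. Since G has at least one edge (e.g. a–f), it is not an edgeless graph, so tw(G) ≥ 1. Hence tw(G) = 1 exactly.

1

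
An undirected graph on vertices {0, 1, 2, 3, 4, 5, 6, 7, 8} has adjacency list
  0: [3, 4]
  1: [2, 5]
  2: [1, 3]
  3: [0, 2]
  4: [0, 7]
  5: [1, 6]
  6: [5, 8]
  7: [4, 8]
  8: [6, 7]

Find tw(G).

2

A width-2 tree decomposition is:
Bags: B1 = {6, 7, 8}  B2 = {5, 6, 7}  B3 = {1, 5, 7}  B4 = {1, 2, 7}  B5 = {2, 3, 7}  B6 = {0, 3, 7}  B7 = {0, 4, 7}
Tree: B1–B2, B2–B3, B3–B4, B4–B5, B5–B6, B6–B7
Every bag has size at most 3, so the width is 3 − 1 = 2 and tw(G) ≤ 2. For the lower bound, G contains the cycle 7–8–6–5–1–2–3–0–4–7, so G is not a forest; only forests have treewidth ≤ 1, hence tw(G) ≥ 2. The upper and lower bounds meet at 2, so that is the treewidth.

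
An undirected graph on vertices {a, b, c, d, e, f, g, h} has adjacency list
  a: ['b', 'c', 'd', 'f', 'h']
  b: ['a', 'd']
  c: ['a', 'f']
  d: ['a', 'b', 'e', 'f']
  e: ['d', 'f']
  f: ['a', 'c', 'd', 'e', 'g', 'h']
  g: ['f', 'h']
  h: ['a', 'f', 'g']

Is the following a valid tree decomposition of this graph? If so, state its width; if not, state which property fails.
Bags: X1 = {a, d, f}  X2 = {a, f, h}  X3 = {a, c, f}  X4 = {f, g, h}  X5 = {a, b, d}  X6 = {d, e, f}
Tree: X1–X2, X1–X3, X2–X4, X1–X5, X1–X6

Every vertex of G appears in some bag (union = {a, b, c, d, e, f, g, h}); every edge is covered by a bag; and for each vertex v the set of bags containing v is connected in the bag tree. The decomposition is therefore valid. The largest bag has 3 vertices, so the width is 2.

Yes; width 2.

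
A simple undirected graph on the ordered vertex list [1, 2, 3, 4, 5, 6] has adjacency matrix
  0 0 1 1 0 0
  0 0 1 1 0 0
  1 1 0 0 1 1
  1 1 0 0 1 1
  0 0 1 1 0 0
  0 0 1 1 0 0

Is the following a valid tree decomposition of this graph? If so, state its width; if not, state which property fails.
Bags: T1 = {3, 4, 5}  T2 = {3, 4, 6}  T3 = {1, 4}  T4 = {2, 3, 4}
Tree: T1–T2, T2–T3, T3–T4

No — edge (3,1) lies in no bag.

A tree decomposition must satisfy three properties: every vertex lies in some bag; for every edge, both endpoints lie together in some bag; and for every vertex, the bags containing it form a connected subtree. Here edge (3,1) lies in no bag, so the decomposition is invalid.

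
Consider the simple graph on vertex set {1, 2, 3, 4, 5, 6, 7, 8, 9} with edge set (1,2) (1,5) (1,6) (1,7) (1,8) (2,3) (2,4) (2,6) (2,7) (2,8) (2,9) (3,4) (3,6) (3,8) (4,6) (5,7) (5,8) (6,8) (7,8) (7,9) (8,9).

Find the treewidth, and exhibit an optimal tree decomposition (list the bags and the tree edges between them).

Treewidth 3.
Bags: B1 = {1, 2, 6, 8}  B2 = {2, 3, 6, 8}  B3 = {1, 2, 7, 8}  B4 = {2, 3, 4, 6}  B5 = {1, 5, 7, 8}  B6 = {2, 7, 8, 9}
Tree: B1–B2, B1–B3, B2–B4, B3–B5, B3–B6

The largest bag has 4 vertices, giving width 3; this decomposition certifies tw(G) ≤ 3. For the lower bound, the 4 vertices {1, 2, 6, 8} are pairwise adjacent, and any tree decomposition puts a clique entirely inside one bag — forcing width ≥ 3. Therefore the treewidth is 3.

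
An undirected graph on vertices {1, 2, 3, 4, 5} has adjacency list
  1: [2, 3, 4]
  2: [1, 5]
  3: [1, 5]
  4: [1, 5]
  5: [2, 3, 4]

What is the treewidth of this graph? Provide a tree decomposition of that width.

Treewidth 2.
One such decomposition:
Bags: B1 = {1, 2, 5}  B2 = {1, 3, 5}  B3 = {1, 4, 5}
Tree: B1–B2, B2–B3

The largest bag has 3 vertices, giving width 2; this decomposition certifies tw(G) ≤ 2. For the lower bound, G contains the cycle 5–2–1–3–5, so G is not a forest; only forests have treewidth ≤ 1, hence tw(G) ≥ 2. Combining the bounds, tw(G) = 2.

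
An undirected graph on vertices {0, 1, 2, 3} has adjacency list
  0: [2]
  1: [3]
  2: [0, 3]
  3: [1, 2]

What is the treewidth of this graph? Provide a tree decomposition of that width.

The largest bag has 2 vertices, giving width 1; this decomposition certifies tw(G) ≤ 1. G has an edge, so its treewidth is at least 1. Hence tw(G) = 1 exactly.

Treewidth 1.
One optimal decomposition is:
Bags: B1 = {2, 3}  B2 = {1, 3}  B3 = {0, 2}
Tree: B1–B2, B1–B3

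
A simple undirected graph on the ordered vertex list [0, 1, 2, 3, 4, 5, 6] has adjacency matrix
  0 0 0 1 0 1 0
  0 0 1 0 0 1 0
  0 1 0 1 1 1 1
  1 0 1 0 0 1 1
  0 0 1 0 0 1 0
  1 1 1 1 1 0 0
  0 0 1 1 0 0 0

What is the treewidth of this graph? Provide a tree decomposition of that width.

The largest bag has 3 vertices, giving width 2; this decomposition certifies tw(G) ≤ 2. For the lower bound, the 3 vertices {0, 3, 5} are pairwise adjacent, and any tree decomposition puts a clique entirely inside one bag — forcing width ≥ 2. Therefore the treewidth is 2.

Treewidth 2.
One optimal decomposition is:
Bags: B1 = {2, 4, 5}  B2 = {1, 2, 5}  B3 = {2, 3, 5}  B4 = {2, 3, 6}  B5 = {0, 3, 5}
Tree: B1–B2, B2–B3, B3–B4, B3–B5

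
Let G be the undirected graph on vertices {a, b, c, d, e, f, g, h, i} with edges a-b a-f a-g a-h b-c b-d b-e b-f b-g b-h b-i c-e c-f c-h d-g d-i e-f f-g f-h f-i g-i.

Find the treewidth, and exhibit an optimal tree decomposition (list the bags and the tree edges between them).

The largest bag has 4 vertices, giving width 3; this decomposition certifies tw(G) ≤ 3. For the lower bound, the 4 vertices {b, d, g, i} are pairwise adjacent, and any tree decomposition puts a clique entirely inside one bag — forcing width ≥ 3. Hence tw(G) = 3 exactly.

Treewidth 3.
Bags: B1 = {b, c, f, h}  B2 = {a, b, f, h}  B3 = {b, c, e, f}  B4 = {a, b, f, g}  B5 = {b, f, g, i}  B6 = {b, d, g, i}
Tree: B1–B2, B1–B3, B2–B4, B4–B5, B5–B6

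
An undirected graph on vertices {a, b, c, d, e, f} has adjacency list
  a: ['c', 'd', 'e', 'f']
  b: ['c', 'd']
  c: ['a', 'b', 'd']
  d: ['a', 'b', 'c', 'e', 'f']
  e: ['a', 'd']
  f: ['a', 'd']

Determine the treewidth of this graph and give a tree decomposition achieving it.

The largest bag has 3 vertices, giving width 2; this decomposition certifies tw(G) ≤ 2. Conversely, {a, d, e} is a clique of size 3, and the vertices of any clique must share a bag in every tree decomposition; so some bag has ≥ 3 vertices and tw(G) ≥ 2. Hence tw(G) = 2 exactly.

Treewidth 2.
Bags: B1 = {a, d, f}  B2 = {a, c, d}  B3 = {a, d, e}  B4 = {b, c, d}
Tree: B1–B2, B2–B3, B2–B4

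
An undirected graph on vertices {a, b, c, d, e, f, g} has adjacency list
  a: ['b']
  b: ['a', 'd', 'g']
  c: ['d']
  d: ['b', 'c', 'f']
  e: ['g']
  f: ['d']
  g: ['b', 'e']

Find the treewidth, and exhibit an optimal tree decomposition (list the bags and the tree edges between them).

Treewidth 1.
One optimal decomposition is:
Bags: B1 = {b, d}  B2 = {a, b}  B3 = {b, g}  B4 = {c, d}  B5 = {d, f}  B6 = {e, g}
Tree: B1–B2, B1–B3, B1–B4, B1–B5, B3–B6

Each bag holds 2 vertices, so the decomposition has width 1, which upper-bounds the treewidth. Any graph with an edge has treewidth ≥ 1, and G has the edge b–d. Hence tw(G) = 1 exactly.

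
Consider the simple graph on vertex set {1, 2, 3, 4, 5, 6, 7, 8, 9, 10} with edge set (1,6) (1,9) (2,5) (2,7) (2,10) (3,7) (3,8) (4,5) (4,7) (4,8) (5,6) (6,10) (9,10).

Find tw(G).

A width-2 tree decomposition is:
Bags: B1 = {1, 6, 9}  B2 = {6, 9, 10}  B3 = {5, 6, 10}  B4 = {2, 5, 10}  B5 = {2, 4, 5}  B6 = {2, 4, 7}  B7 = {4, 7, 8}  B8 = {3, 7, 8}
Tree: B1–B2, B2–B3, B3–B4, B4–B5, B5–B6, B6–B7, B7–B8
Each bag holds 3 vertices, so the decomposition has width 2, which upper-bounds the treewidth. The edges 1–9–10–6–1 form a cycle, so G is not a tree and its treewidth is at least 2. The upper and lower bounds meet at 2, so that is the treewidth.

2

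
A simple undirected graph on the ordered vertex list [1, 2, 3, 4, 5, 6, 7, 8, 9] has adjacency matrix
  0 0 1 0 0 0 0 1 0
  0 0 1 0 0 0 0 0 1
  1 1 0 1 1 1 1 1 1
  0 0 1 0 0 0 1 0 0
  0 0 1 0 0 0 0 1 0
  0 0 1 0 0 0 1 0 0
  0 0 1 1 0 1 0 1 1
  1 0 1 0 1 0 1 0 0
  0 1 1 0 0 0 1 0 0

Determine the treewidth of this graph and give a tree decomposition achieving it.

The largest bag has 3 vertices, giving width 2; this decomposition certifies tw(G) ≤ 2. Conversely, {1, 3, 8} is a clique of size 3, and the vertices of any clique must share a bag in every tree decomposition; so some bag has ≥ 3 vertices and tw(G) ≥ 2. The upper and lower bounds meet at 2, so that is the treewidth.

Treewidth 2.
Bags: B1 = {3, 4, 7}  B2 = {3, 7, 9}  B3 = {2, 3, 9}  B4 = {3, 6, 7}  B5 = {3, 7, 8}  B6 = {1, 3, 8}  B7 = {3, 5, 8}
Tree: B1–B2, B2–B3, B2–B4, B1–B5, B5–B6, B6–B7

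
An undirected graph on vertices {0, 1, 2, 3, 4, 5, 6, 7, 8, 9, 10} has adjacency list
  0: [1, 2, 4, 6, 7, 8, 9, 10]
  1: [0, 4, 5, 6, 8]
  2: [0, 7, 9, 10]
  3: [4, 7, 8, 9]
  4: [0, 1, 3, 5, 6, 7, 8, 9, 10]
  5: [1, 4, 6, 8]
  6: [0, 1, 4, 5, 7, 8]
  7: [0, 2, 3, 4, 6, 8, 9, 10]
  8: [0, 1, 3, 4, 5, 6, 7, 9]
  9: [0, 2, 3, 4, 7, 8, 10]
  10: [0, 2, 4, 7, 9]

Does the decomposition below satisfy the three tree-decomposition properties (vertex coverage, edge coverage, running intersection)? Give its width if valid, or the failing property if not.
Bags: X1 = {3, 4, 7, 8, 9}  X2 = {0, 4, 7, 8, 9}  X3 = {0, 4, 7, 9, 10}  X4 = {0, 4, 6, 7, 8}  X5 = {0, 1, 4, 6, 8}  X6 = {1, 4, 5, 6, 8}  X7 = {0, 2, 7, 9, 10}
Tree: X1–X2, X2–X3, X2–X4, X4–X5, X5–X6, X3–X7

Checking the three conditions: (i) the bags cover all of {0, 1, 2, 3, 4, 5, 6, 7, 8, 9, 10}; (ii) for each edge, some bag contains both endpoints; (iii) the bags containing any fixed vertex form a subtree. All hold, so the decomposition is valid with width 5 − 1 = 4.

Yes; width 4.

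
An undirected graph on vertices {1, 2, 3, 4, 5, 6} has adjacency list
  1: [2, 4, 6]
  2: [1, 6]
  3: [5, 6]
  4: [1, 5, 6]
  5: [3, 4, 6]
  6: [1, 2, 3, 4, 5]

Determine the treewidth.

2

A width-2 tree decomposition is:
Bags: B1 = {4, 5, 6}  B2 = {1, 4, 6}  B3 = {3, 5, 6}  B4 = {1, 2, 6}
Tree: B1–B2, B1–B3, B2–B4
Each bag holds 3 vertices, so the decomposition has width 2, which upper-bounds the treewidth. On the other hand G contains the 3-clique {1, 2, 6}. A clique must lie in a single bag of any decomposition, so no decomposition can have width below 2. The upper and lower bounds meet at 2, so that is the treewidth.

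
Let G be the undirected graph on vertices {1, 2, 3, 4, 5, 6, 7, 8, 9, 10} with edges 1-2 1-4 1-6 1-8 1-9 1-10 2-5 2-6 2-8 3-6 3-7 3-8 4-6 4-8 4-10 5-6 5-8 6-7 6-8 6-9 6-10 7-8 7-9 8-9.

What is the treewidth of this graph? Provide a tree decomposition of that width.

The largest bag has 4 vertices, giving width 3; this decomposition certifies tw(G) ≤ 3. On the other hand G contains the 4-clique {1, 6, 8, 9}. A clique must lie in a single bag of any decomposition, so no decomposition can have width below 3. The upper and lower bounds meet at 3, so that is the treewidth.

Treewidth 3.
Bags: B1 = {1, 6, 8, 9}  B2 = {6, 7, 8, 9}  B3 = {1, 2, 6, 8}  B4 = {3, 6, 7, 8}  B5 = {2, 5, 6, 8}  B6 = {1, 4, 6, 8}  B7 = {1, 4, 6, 10}
Tree: B1–B2, B1–B3, B2–B4, B3–B5, B3–B6, B6–B7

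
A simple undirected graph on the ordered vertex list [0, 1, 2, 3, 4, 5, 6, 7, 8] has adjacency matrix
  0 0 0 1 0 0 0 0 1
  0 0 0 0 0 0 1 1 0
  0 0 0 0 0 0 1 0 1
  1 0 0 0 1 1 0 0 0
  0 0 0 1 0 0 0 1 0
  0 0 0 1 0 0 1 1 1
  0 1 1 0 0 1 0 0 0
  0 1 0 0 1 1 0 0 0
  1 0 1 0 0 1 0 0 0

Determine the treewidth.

3

A width-3 tree decomposition is:
Bags: B1 = {0, 2, 3, 8}  B2 = {2, 3, 5, 8}  B3 = {2, 3, 5, 6}  B4 = {3, 4, 5, 6}  B5 = {4, 5, 6, 7}  B6 = {1, 4, 6, 7}
Tree: B1–B2, B2–B3, B3–B4, B4–B5, B5–B6
Every bag has size at most 4, so the width is 4 − 1 = 3 and tw(G) ≤ 3. For the lower bound: the 4 vertex sets {0,2,8}, {3}, {5}, {1,4,6,7} are disjoint, each induces a connected subgraph, and every pair is joined by at least one edge of G. Contracting each set to a single vertex therefore yields K_{4} as a minor, and since treewidth is minor-monotone, tw(G) ≥ tw(K_{4}) = 3. Combining the bounds, tw(G) = 3.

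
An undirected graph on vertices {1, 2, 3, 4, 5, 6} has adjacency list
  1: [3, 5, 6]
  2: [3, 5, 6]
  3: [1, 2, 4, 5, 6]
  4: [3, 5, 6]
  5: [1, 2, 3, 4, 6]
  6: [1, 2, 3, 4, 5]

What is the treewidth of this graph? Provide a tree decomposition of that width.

Every bag has size at most 4, so the width is 4 − 1 = 3 and tw(G) ≤ 3. For the lower bound, the 4 vertices {1, 3, 5, 6} are pairwise adjacent, and any tree decomposition puts a clique entirely inside one bag — forcing width ≥ 3. Hence tw(G) = 3 exactly.

Treewidth 3.
One optimal decomposition is:
Bags: B1 = {2, 3, 5, 6}  B2 = {3, 4, 5, 6}  B3 = {1, 3, 5, 6}
Tree: B1–B2, B1–B3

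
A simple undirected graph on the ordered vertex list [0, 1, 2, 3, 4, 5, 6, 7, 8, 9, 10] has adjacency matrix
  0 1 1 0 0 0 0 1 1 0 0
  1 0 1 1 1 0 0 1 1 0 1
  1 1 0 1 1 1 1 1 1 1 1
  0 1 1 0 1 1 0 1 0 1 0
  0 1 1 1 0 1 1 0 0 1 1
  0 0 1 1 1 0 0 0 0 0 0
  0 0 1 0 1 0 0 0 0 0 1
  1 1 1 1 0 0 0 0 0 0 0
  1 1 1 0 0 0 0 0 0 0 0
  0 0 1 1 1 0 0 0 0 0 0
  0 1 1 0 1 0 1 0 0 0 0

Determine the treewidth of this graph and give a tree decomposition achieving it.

Each bag holds 4 vertices, so the decomposition has width 3, which upper-bounds the treewidth. Conversely, {0, 1, 2, 8} is a clique of size 4, and the vertices of any clique must share a bag in every tree decomposition; so some bag has ≥ 4 vertices and tw(G) ≥ 3. Combining the bounds, tw(G) = 3.

Treewidth 3.
One optimal decomposition is:
Bags: B1 = {1, 2, 3, 4}  B2 = {1, 2, 3, 7}  B3 = {0, 1, 2, 7}  B4 = {1, 2, 4, 10}  B5 = {0, 1, 2, 8}  B6 = {2, 4, 6, 10}  B7 = {2, 3, 4, 9}  B8 = {2, 3, 4, 5}
Tree: B1–B2, B2–B3, B1–B4, B3–B5, B4–B6, B1–B7, B7–B8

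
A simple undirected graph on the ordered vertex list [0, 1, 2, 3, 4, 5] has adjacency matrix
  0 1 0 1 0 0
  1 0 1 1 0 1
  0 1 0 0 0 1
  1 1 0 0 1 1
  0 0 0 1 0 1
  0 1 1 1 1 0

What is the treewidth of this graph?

A width-2 tree decomposition is:
Bags: B1 = {0, 1, 3}  B2 = {1, 3, 5}  B3 = {3, 4, 5}  B4 = {1, 2, 5}
Tree: B1–B2, B2–B3, B2–B4
Each bag holds 3 vertices, so the decomposition has width 2, which upper-bounds the treewidth. On the other hand G contains the 3-clique {1, 2, 5}. A clique must lie in a single bag of any decomposition, so no decomposition can have width below 2. Therefore the treewidth is 2.

2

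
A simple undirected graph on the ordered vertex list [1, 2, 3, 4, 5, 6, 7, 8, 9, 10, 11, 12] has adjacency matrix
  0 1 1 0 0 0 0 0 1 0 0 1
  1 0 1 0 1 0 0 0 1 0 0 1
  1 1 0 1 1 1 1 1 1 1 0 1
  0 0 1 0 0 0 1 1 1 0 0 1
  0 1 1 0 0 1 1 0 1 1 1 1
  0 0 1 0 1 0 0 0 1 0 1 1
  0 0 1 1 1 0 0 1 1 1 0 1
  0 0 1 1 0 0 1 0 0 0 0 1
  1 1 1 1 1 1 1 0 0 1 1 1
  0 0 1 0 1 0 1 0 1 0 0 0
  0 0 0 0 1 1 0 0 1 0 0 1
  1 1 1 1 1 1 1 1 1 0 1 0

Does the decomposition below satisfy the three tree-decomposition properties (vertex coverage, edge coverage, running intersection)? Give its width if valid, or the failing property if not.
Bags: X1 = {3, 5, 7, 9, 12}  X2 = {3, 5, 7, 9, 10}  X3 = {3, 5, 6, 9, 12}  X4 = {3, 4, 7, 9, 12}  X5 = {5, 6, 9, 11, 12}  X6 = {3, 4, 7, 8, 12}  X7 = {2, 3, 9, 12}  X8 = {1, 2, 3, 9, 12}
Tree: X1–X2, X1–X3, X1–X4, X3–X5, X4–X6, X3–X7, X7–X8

No — edge (5,2) lies in no bag.

A tree decomposition must satisfy three properties: every vertex lies in some bag; for every edge, both endpoints lie together in some bag; and for every vertex, the bags containing it form a connected subtree. Here edge (5,2) lies in no bag, so the decomposition is invalid.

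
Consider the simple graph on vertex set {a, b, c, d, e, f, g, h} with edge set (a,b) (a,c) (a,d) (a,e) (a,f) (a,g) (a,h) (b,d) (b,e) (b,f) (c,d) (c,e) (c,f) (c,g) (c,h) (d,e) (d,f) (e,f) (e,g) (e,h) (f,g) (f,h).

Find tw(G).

A width-4 tree decomposition is:
Bags: B1 = {a, b, d, e, f}  B2 = {a, c, d, e, f}  B3 = {a, c, e, f, h}  B4 = {a, c, e, f, g}
Tree: B1–B2, B2–B3, B3–B4
Every bag has size at most 5, so the width is 5 − 1 = 4 and tw(G) ≤ 4. Conversely, {a, c, d, e, f} is a clique of size 5, and the vertices of any clique must share a bag in every tree decomposition; so some bag has ≥ 5 vertices and tw(G) ≥ 4. The upper and lower bounds meet at 4, so that is the treewidth.

4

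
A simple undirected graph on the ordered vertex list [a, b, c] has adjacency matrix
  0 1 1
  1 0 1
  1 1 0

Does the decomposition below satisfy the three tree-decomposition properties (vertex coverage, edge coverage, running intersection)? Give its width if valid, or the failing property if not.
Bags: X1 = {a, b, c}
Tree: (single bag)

Yes; width 2.

Vertex coverage: the bags together contain {a, b, c}, the full vertex set. Edge coverage: each edge of G has both endpoints in at least one bag. Running intersection: for every vertex, the bags containing it form a connected subtree. All three properties hold, so this is a valid tree decomposition of width max|bag| − 1 = 2, and hence tw(G) ≤ 2.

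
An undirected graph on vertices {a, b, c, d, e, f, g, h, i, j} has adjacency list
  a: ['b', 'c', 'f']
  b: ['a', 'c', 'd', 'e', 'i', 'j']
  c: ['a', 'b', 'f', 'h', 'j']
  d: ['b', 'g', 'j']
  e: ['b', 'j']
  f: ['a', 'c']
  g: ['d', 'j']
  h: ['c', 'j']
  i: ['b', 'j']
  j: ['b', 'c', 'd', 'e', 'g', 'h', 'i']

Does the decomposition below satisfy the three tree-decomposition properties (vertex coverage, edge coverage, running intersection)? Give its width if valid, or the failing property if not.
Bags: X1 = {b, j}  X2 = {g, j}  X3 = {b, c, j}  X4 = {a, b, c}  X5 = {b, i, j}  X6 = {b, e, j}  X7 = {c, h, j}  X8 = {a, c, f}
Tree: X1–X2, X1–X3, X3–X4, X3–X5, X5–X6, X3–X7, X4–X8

No — vertex d appears in no bag.

A tree decomposition must satisfy three properties: every vertex lies in some bag; for every edge, both endpoints lie together in some bag; and for every vertex, the bags containing it form a connected subtree. Here vertex d appears in no bag, so the decomposition is invalid.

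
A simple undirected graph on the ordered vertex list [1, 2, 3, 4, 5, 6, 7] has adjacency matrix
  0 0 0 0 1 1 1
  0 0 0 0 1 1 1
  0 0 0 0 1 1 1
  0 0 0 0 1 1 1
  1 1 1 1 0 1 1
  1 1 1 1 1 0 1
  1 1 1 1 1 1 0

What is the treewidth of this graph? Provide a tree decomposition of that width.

Treewidth 3.
Bags: B1 = {3, 5, 6, 7}  B2 = {1, 5, 6, 7}  B3 = {4, 5, 6, 7}  B4 = {2, 5, 6, 7}
Tree: B1–B2, B1–B3, B3–B4

The largest bag has 4 vertices, giving width 3; this decomposition certifies tw(G) ≤ 3. For the lower bound, the 4 vertices {1, 5, 6, 7} are pairwise adjacent, and any tree decomposition puts a clique entirely inside one bag — forcing width ≥ 3. Hence tw(G) = 3 exactly.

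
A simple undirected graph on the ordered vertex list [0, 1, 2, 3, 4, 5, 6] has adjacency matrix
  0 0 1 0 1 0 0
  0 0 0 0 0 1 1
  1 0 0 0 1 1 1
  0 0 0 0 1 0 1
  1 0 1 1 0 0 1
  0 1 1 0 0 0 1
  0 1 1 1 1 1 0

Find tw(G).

2

A width-2 tree decomposition is:
Bags: B1 = {2, 4, 6}  B2 = {3, 4, 6}  B3 = {2, 5, 6}  B4 = {0, 2, 4}  B5 = {1, 5, 6}
Tree: B1–B2, B1–B3, B1–B4, B3–B5
The largest bag has 3 vertices, giving width 2; this decomposition certifies tw(G) ≤ 2. On the other hand G contains the 3-clique {0, 2, 4}. A clique must lie in a single bag of any decomposition, so no decomposition can have width below 2. Therefore the treewidth is 2.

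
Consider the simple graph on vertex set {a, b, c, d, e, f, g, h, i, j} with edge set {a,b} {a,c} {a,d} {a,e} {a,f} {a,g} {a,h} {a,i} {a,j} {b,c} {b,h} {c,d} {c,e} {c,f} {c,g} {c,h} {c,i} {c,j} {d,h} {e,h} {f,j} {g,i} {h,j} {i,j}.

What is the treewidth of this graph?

3

A width-3 tree decomposition is:
Bags: B1 = {a, c, h, j}  B2 = {a, c, f, j}  B3 = {a, c, d, h}  B4 = {a, c, i, j}  B5 = {a, b, c, h}  B6 = {a, c, e, h}  B7 = {a, c, g, i}
Tree: B1–B2, B1–B3, B1–B4, B3–B5, B3–B6, B4–B7
Each bag holds 4 vertices, so the decomposition has width 3, which upper-bounds the treewidth. For the lower bound, the 4 vertices {a, c, g, i} are pairwise adjacent, and any tree decomposition puts a clique entirely inside one bag — forcing width ≥ 3. Therefore the treewidth is 3.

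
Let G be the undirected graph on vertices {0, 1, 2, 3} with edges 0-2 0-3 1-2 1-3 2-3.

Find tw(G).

A width-2 tree decomposition is:
Bags: B1 = {0, 2, 3}  B2 = {1, 2, 3}
Tree: B1–B2
The largest bag has 3 vertices, giving width 2; this decomposition certifies tw(G) ≤ 2. For the lower bound, the 3 vertices {0, 2, 3} are pairwise adjacent, and any tree decomposition puts a clique entirely inside one bag — forcing width ≥ 2. Combining the bounds, tw(G) = 2.

2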